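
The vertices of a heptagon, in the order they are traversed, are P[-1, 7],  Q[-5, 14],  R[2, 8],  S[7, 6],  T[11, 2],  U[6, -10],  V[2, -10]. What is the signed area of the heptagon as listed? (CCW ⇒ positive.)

Apply the shoelace formula: 2A = Σ (x_i·y_{i+1} − x_{i+1}·y_i), indices taken mod 7.
Cross-terms: 21, -68, -44, -52, -122, -40, 4  ⇒  Σ = -301
Signed area = Σ/2 = -150.5 (negative ⇒ clockwise traversal).

-150.5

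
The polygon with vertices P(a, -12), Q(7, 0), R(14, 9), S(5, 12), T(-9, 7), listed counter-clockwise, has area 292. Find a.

Write out the shoelace sum; only the two edges meeting at P involve a:
2·Area = [((-9)·(-12) − a·7) + (a·0 − 7·(-12))] + 329
       = -7·a + 521 = 584
⇒ a = -9.

-9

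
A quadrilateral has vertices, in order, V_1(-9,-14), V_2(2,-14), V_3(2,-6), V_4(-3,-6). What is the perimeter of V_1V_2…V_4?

34

|V_1V_2| = √((11)² + (0)²) = √121 = 11
|V_2V_3| = √((0)² + (8)²) = √64 = 8
|V_3V_4| = √((-5)² + (0)²) = √25 = 5
|V_4V_1| = √((-6)² + (-8)²) = √100 = 10
Perimeter = 11 + 8 + 5 + 10 = 34.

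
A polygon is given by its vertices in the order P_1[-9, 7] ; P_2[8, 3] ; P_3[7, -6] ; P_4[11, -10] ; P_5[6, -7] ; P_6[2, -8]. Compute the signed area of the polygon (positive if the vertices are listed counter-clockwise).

Apply the shoelace formula: 2A = Σ (x_i·y_{i+1} − x_{i+1}·y_i), indices taken mod 6.
Σ = (-83) + (-69) + (-4) + (-17) + (-34) + (-58) = -265
Signed area = Σ/2 = -132.5 (negative ⇒ clockwise traversal).

-132.5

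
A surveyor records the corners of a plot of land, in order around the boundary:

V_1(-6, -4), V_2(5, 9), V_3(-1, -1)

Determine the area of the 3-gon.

Apply the shoelace (surveyor's) formula: 2A = Σ (x_i·y_{i+1} − x_{i+1}·y_i), indices taken mod 3.
Σ = (-34) + (4) + (-2) = -32
Area = |Σ|/2 = 16.

16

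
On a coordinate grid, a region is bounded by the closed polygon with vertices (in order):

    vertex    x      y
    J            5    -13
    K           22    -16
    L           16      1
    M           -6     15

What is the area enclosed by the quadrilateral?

Σ = (206) + (278) + (246) + (3) = 733
Area = |Σ|/2 = 366.5.

366.5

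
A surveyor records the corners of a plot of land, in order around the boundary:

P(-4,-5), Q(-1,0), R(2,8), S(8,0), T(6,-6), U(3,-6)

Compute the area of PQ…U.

91

Apply the shoelace (surveyor's) formula: 2A = Σ (x_i·y_{i+1} − x_{i+1}·y_i), indices taken mod 6.
P→Q: (-4)(0) − (-1)(-5) = -5
Q→R: (-1)(8) − (2)(0) = -8
R→S: (2)(0) − (8)(8) = -64
S→T: (8)(-6) − (6)(0) = -48
T→U: (6)(-6) − (3)(-6) = -18
U→P: (3)(-5) − (-4)(-6) = -39
Σ = -182
Area = |Σ|/2 = 91.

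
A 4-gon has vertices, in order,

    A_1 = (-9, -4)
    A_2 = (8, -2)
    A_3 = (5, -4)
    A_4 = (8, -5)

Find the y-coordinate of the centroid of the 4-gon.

-11/3

Apply the surveyor's formula. First the cross-terms c_i = x_i·y_{i+1} − x_{i+1}·y_i:
  50, -22, 7, -77  ⇒  2A = -42, A = -21.
Then Σ (y_i + y_{i+1})·c_i = 462, so ȳ = 462 / (6·(-21)) = -11/3.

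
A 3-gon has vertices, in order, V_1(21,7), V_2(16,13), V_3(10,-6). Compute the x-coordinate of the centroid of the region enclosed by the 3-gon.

47/3

Apply the shoelace formula. First the cross-terms c_i = x_i·y_{i+1} − x_{i+1}·y_i:
  161, -226, 196  ⇒  2A = 131, A = 65.5.
Then Σ (x_i + x_{i+1})·c_i = 6157, so x̄ = 6157 / (6·65.5) = 47/3.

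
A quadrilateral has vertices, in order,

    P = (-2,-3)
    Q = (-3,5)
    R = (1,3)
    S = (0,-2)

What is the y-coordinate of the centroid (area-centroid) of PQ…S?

44/39

Apply the shoelace formula. First the cross-terms c_i = x_i·y_{i+1} − x_{i+1}·y_i:
  -19, -14, -2, -4  ⇒  2A = -39, A = -19.5.
Then Σ (y_i + y_{i+1})·c_i = -132, so ȳ = -132 / (6·(-19.5)) = 44/39.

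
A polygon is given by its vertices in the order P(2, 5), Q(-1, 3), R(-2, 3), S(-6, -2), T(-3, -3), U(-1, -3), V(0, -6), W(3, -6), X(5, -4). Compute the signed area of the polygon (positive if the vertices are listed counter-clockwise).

64.5

P→Q: (2)(3) − (-1)(5) = 11
Q→R: (-1)(3) − (-2)(3) = 3
R→S: (-2)(-2) − (-6)(3) = 22
S→T: (-6)(-3) − (-3)(-2) = 12
T→U: (-3)(-3) − (-1)(-3) = 6
U→V: (-1)(-6) − (0)(-3) = 6
V→W: (0)(-6) − (3)(-6) = 18
W→X: (3)(-4) − (5)(-6) = 18
X→P: (5)(5) − (2)(-4) = 33
Σ = 129
Signed area = Σ/2 = 64.5 (positive ⇒ counter-clockwise traversal).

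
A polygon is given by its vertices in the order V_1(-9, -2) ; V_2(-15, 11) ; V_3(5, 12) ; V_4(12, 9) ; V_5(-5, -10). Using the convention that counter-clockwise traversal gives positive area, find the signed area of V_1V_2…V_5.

Σ = (-129) + (-235) + (-99) + (-75) + (-80) = -618
Signed area = Σ/2 = -309 (negative ⇒ clockwise traversal).

-309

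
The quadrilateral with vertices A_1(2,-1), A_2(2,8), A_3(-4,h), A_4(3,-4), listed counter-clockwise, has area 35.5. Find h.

0

The doubled signed area Σ (x_i y_{i+1} − x_{i+1} y_i) is linear in h.
With h=0 it equals 71; the coefficient of h is -1 (from the two edges through A_3).
So -1·h + 71 = 2·35.5 = 71 ⇒ h = 0.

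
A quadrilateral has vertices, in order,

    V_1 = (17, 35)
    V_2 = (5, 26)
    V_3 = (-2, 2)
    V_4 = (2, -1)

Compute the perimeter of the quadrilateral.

84

|V_1V_2| = √((-12)² + (-9)²) = √225 = 15
|V_2V_3| = √((-7)² + (-24)²) = √625 = 25
|V_3V_4| = √((4)² + (-3)²) = √25 = 5
|V_4V_1| = √((15)² + (36)²) = √1521 = 39
Perimeter = 15 + 25 + 5 + 39 = 84.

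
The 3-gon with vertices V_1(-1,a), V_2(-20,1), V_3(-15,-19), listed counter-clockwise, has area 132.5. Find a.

-22

The doubled signed area Σ (x_i y_{i+1} − x_{i+1} y_i) is linear in a.
With a=0 it equals 375; the coefficient of a is 5 (from the two edges through V_1).
So 5·a + 375 = 2·132.5 = 265 ⇒ a = -22.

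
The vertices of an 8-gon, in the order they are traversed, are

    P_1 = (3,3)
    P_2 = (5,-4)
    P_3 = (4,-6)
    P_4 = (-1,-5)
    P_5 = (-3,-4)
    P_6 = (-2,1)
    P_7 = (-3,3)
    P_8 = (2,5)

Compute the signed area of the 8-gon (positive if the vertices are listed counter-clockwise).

-61

Apply the surveyor's formula: 2A = Σ (x_i·y_{i+1} − x_{i+1}·y_i), indices taken mod 8.
Σ = (-27) + (-14) + (-26) + (-11) + (-11) + (-3) + (-21) + (-9) = -122
Signed area = Σ/2 = -61 (negative ⇒ clockwise traversal).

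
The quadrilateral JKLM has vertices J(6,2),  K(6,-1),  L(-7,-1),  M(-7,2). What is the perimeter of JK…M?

|JK| = √((0)² + (-3)²) = √9 = 3
|KL| = √((-13)² + (0)²) = √169 = 13
|LM| = √((0)² + (3)²) = √9 = 3
|MJ| = √((13)² + (0)²) = √169 = 13
Perimeter = 3 + 13 + 3 + 13 = 32.

32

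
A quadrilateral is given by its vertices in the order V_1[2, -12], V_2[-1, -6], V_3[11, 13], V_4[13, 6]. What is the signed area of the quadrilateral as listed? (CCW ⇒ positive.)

Apply Gauss's area formula: 2A = Σ (x_i·y_{i+1} − x_{i+1}·y_i), indices taken mod 4.
Cross-terms: -24, 53, -103, -168  ⇒  Σ = -242
Signed area = Σ/2 = -121 (negative ⇒ clockwise traversal).

-121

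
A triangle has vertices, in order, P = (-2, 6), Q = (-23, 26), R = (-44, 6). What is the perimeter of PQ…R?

|PQ| = √((-21)² + (20)²) = √841 = 29
|QR| = √((-21)² + (-20)²) = √841 = 29
|RP| = √((42)² + (0)²) = √1764 = 42
Perimeter = 29 + 29 + 42 = 100.

100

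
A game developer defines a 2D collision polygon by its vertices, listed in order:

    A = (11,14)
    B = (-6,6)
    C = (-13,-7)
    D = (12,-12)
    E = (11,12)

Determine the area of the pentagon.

404

A→B: (11)(6) − (-6)(14) = 150
B→C: (-6)(-7) − (-13)(6) = 120
C→D: (-13)(-12) − (12)(-7) = 240
D→E: (12)(12) − (11)(-12) = 276
E→A: (11)(14) − (11)(12) = 22
Σ = 808
Area = |Σ|/2 = 404.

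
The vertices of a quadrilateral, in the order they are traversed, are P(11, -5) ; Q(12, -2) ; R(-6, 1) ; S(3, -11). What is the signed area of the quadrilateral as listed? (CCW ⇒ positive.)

Apply the shoelace formula: 2A = Σ (x_i·y_{i+1} − x_{i+1}·y_i), indices taken mod 4.
Cross-terms: 38, 0, 63, 106  ⇒  Σ = 207
Signed area = Σ/2 = 103.5 (positive ⇒ counter-clockwise traversal).

103.5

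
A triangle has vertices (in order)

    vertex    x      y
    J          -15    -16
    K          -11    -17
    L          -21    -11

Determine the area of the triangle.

7

Apply the shoelace (surveyor's) formula: 2A = Σ (x_i·y_{i+1} − x_{i+1}·y_i), indices taken mod 3.
Σ = (79) + (-236) + (171) = 14
Area = |Σ|/2 = 7.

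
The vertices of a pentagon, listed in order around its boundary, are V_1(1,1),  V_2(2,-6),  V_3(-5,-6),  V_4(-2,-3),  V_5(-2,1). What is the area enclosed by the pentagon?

29

Apply Gauss's area formula: 2A = Σ (x_i·y_{i+1} − x_{i+1}·y_i), indices taken mod 5.
V_1→V_2: (1)(-6) − (2)(1) = -8
V_2→V_3: (2)(-6) − (-5)(-6) = -42
V_3→V_4: (-5)(-3) − (-2)(-6) = 3
V_4→V_5: (-2)(1) − (-2)(-3) = -8
V_5→V_1: (-2)(1) − (1)(1) = -3
Σ = -58
Area = |Σ|/2 = 29.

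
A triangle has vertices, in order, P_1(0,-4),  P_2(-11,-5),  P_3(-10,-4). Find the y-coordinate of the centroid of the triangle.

-13/3

Apply the shoelace (surveyor's) formula. First the cross-terms c_i = x_i·y_{i+1} − x_{i+1}·y_i:
  -44, -6, 40  ⇒  2A = -10, A = -5.
Then Σ (y_i + y_{i+1})·c_i = 130, so ȳ = 130 / (6·(-5)) = -13/3.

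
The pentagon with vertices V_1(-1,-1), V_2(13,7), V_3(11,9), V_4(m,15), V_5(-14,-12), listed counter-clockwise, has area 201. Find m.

1

The doubled signed area Σ (x_i y_{i+1} − x_{i+1} y_i) is linear in m.
With m=0 it equals 423; the coefficient of m is -21 (from the two edges through V_4).
So -21·m + 423 = 2·201 = 402 ⇒ m = 1.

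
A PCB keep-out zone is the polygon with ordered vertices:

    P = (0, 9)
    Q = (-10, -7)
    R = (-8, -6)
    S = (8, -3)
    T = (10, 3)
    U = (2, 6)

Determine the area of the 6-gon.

Apply Gauss's area formula: 2A = Σ (x_i·y_{i+1} − x_{i+1}·y_i), indices taken mod 6.
Σ = (90) + (4) + (72) + (54) + (54) + (18) = 292
Area = |Σ|/2 = 146.

146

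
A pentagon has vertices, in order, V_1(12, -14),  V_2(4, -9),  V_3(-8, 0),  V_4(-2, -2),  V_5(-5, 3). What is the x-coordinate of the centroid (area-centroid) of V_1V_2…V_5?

Apply Gauss's area formula. First the cross-terms c_i = x_i·y_{i+1} − x_{i+1}·y_i:
  -52, -72, 16, -16, 34  ⇒  2A = -90, A = -45.
Then Σ (x_i + x_{i+1})·c_i = -354, so x̄ = -354 / (6·(-45)) = 59/45.

59/45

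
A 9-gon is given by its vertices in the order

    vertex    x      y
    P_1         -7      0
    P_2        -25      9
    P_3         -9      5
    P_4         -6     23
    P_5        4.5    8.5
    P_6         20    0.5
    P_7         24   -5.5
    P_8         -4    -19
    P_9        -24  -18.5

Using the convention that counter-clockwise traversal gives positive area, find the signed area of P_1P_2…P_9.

-858.875

Apply Gauss's area formula: 2A = Σ (x_i·y_{i+1} − x_{i+1}·y_i), indices taken mod 9.
Σ = (-63) + (-44) + (-177) + (-154.5) + (-167.75) + (-122) + (-478) + (-382) + (-129.5) = -1717.75
Signed area = Σ/2 = -858.875 (negative ⇒ clockwise traversal).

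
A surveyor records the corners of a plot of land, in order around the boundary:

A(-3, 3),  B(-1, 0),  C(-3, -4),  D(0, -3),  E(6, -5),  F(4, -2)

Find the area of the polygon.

24

Apply the shoelace formula: 2A = Σ (x_i·y_{i+1} − x_{i+1}·y_i), indices taken mod 6.
Cross-terms: 3, 4, 9, 18, 8, 6  ⇒  Σ = 48
Area = |Σ|/2 = 24.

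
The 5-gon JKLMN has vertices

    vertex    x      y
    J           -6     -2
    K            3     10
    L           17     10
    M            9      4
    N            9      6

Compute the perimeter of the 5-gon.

58

|JK| = √((9)² + (12)²) = √225 = 15
|KL| = √((14)² + (0)²) = √196 = 14
|LM| = √((-8)² + (-6)²) = √100 = 10
|MN| = √((0)² + (2)²) = √4 = 2
|NJ| = √((-15)² + (-8)²) = √289 = 17
Perimeter = 15 + 14 + 10 + 2 + 17 = 58.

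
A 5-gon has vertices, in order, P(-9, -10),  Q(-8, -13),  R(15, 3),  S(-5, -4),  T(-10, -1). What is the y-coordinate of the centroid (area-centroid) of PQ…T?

-1114/219

Apply the shoelace formula. First the cross-terms c_i = x_i·y_{i+1} − x_{i+1}·y_i:
  37, 171, -45, -35, 91  ⇒  2A = 219, A = 109.5.
Then Σ (y_i + y_{i+1})·c_i = -3342, so ȳ = -3342 / (6·109.5) = -1114/219.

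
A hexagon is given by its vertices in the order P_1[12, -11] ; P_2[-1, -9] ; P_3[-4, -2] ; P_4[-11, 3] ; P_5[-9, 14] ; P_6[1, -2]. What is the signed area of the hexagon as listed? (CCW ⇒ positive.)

-148.5

Σ = (-119) + (-34) + (-34) + (-127) + (4) + (13) = -297
Signed area = Σ/2 = -148.5 (negative ⇒ clockwise traversal).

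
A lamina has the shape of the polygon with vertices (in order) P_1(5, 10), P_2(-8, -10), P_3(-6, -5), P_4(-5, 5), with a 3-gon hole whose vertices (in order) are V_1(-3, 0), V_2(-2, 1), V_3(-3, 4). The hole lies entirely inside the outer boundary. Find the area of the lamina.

Outer boundary:
Apply Gauss's area formula: 2A = Σ (x_i·y_{i+1} − x_{i+1}·y_i), indices taken mod 4.
P_1→P_2: (5)(-10) − (-8)(10) = 30
P_2→P_3: (-8)(-5) − (-6)(-10) = -20
P_3→P_4: (-6)(5) − (-5)(-5) = -55
P_4→P_1: (-5)(10) − (5)(5) = -75
Σ = -120
Area = |Σ|/2 = 60.
Hole:
V_1→V_2: (-3)(1) − (-2)(0) = -3
V_2→V_3: (-2)(4) − (-3)(1) = -5
V_3→V_1: (-3)(0) − (-3)(4) = 12
Σ = 4
Area = |Σ|/2 = 2.
Net area = 60 − 2 = 58.

58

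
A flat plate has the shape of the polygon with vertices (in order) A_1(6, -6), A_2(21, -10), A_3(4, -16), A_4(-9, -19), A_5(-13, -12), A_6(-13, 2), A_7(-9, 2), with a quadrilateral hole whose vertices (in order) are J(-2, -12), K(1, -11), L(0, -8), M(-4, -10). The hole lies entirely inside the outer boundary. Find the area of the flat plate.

Outer boundary:
Apply the shoelace formula: 2A = Σ (x_i·y_{i+1} − x_{i+1}·y_i), indices taken mod 7.
Σ = (66) + (-296) + (-220) + (-139) + (-182) + (-8) + (42) = -737
Area = |Σ|/2 = 368.5.
Hole:
Σ = (34) + (-8) + (-32) + (28) = 22
Area = |Σ|/2 = 11.
Net area = 368.5 − 11 = 357.5.

357.5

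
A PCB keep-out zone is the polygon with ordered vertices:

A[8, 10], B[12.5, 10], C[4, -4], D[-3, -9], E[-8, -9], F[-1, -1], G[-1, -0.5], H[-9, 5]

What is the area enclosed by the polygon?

184.5

Apply the shoelace (surveyor's) formula: 2A = Σ (x_i·y_{i+1} − x_{i+1}·y_i), indices taken mod 8.
Cross-terms: -45, -90, -48, -45, -1, -0.5, -9.5, -130  ⇒  Σ = -369
Area = |Σ|/2 = 184.5.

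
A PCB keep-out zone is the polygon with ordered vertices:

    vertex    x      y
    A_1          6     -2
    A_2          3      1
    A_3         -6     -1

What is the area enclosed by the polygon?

16.5

Apply the shoelace formula: 2A = Σ (x_i·y_{i+1} − x_{i+1}·y_i), indices taken mod 3.
Σ = (12) + (3) + (18) = 33
Area = |Σ|/2 = 16.5.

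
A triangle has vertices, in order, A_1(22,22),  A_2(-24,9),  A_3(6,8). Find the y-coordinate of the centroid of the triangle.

Apply Gauss's area formula. First the cross-terms c_i = x_i·y_{i+1} − x_{i+1}·y_i:
  726, -246, -44  ⇒  2A = 436, A = 218.
Then Σ (y_i + y_{i+1})·c_i = 17004, so ȳ = 17004 / (6·218) = 13.

13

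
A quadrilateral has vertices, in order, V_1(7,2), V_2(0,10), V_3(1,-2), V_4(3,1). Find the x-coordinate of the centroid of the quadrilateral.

83/33

Apply Gauss's area formula. First the cross-terms c_i = x_i·y_{i+1} − x_{i+1}·y_i:
  70, -10, 7, -1  ⇒  2A = 66, A = 33.
Then Σ (x_i + x_{i+1})·c_i = 498, so x̄ = 498 / (6·33) = 83/33.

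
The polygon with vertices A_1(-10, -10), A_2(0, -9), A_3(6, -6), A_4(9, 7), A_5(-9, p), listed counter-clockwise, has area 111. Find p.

-9

Write out the shoelace sum; only the two edges meeting at A_5 involve p:
2·Area = [(9·p − (-9)·7) + ((-9)·(-10) − (-10)·p)] + 240
       = 19·p + 393 = 222
⇒ p = -9.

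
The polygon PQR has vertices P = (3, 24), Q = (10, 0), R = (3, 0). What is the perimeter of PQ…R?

|PQ| = √((7)² + (-24)²) = √625 = 25
|QR| = √((-7)² + (0)²) = √49 = 7
|RP| = √((0)² + (24)²) = √576 = 24
Perimeter = 25 + 7 + 24 = 56.

56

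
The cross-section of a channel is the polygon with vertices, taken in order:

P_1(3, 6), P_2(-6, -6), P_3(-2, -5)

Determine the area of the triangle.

19.5

Cross-terms: 18, 18, 3  ⇒  Σ = 39
Area = |Σ|/2 = 19.5.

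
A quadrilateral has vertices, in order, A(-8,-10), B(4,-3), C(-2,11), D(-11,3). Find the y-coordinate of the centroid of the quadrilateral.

Apply the surveyor's formula. First the cross-terms c_i = x_i·y_{i+1} − x_{i+1}·y_i:
  64, 38, 115, 134  ⇒  2A = 351, A = 175.5.
Then Σ (y_i + y_{i+1})·c_i = 144, so ȳ = 144 / (6·175.5) = 16/117.

16/117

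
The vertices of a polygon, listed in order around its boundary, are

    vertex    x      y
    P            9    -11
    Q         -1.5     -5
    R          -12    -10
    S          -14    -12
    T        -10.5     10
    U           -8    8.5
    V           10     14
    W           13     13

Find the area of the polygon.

443.375

P→Q: (9)(-5) − (-1.5)(-11) = -61.5
Q→R: (-1.5)(-10) − (-12)(-5) = -45
R→S: (-12)(-12) − (-14)(-10) = 4
S→T: (-14)(10) − (-10.5)(-12) = -266
T→U: (-10.5)(8.5) − (-8)(10) = -9.25
U→V: (-8)(14) − (10)(8.5) = -197
V→W: (10)(13) − (13)(14) = -52
W→P: (13)(-11) − (9)(13) = -260
Σ = -886.75
Area = |Σ|/2 = 443.375.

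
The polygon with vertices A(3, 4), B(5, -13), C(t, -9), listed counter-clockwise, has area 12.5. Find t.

Write out the shoelace sum; only the two edges meeting at C involve t:
2·Area = [(5·(-9) − t·(-13)) + (t·4 − 3·(-9))] + -59
       = 17·t + -77 = 25
⇒ t = 6.

6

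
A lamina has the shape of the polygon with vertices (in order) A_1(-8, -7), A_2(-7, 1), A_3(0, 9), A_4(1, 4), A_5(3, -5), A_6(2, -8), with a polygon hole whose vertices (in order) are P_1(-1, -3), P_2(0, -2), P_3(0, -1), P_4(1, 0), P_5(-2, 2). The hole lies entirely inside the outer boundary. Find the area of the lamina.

Outer boundary:
Apply the surveyor's formula: 2A = Σ (x_i·y_{i+1} − x_{i+1}·y_i), indices taken mod 6.
A_1→A_2: (-8)(1) − (-7)(-7) = -57
A_2→A_3: (-7)(9) − (0)(1) = -63
A_3→A_4: (0)(4) − (1)(9) = -9
A_4→A_5: (1)(-5) − (3)(4) = -17
A_5→A_6: (3)(-8) − (2)(-5) = -14
A_6→A_1: (2)(-7) − (-8)(-8) = -78
Σ = -238
Area = |Σ|/2 = 119.
Hole:
Apply Gauss's area formula: 2A = Σ (x_i·y_{i+1} − x_{i+1}·y_i), indices taken mod 5.
Cross-terms: 2, 0, 1, 2, 8  ⇒  Σ = 13
Area = |Σ|/2 = 6.5.
Net area = 119 − 6.5 = 112.5.

112.5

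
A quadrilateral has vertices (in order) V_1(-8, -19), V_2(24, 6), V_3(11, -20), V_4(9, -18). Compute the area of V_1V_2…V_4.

Apply the shoelace formula: 2A = Σ (x_i·y_{i+1} − x_{i+1}·y_i), indices taken mod 4.
V_1→V_2: (-8)(6) − (24)(-19) = 408
V_2→V_3: (24)(-20) − (11)(6) = -546
V_3→V_4: (11)(-18) − (9)(-20) = -18
V_4→V_1: (9)(-19) − (-8)(-18) = -315
Σ = -471
Area = |Σ|/2 = 235.5.

235.5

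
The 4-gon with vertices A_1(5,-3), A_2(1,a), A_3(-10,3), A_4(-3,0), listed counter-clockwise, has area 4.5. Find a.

Write out the shoelace sum; only the two edges meeting at A_2 involve a:
2·Area = [(5·a − 1·(-3)) + (1·3 − (-10)·a)] + 18
       = 15·a + 24 = 9
⇒ a = -1.

-1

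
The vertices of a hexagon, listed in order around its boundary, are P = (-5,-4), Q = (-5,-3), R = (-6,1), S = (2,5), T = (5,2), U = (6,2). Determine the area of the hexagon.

48.5

Apply Gauss's area formula: 2A = Σ (x_i·y_{i+1} − x_{i+1}·y_i), indices taken mod 6.
P→Q: (-5)(-3) − (-5)(-4) = -5
Q→R: (-5)(1) − (-6)(-3) = -23
R→S: (-6)(5) − (2)(1) = -32
S→T: (2)(2) − (5)(5) = -21
T→U: (5)(2) − (6)(2) = -2
U→P: (6)(-4) − (-5)(2) = -14
Σ = -97
Area = |Σ|/2 = 48.5.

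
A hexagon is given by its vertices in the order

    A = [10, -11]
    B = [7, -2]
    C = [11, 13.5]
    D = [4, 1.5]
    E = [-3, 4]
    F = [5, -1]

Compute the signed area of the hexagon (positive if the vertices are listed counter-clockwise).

47.25

Σ = (57) + (116.5) + (-37.5) + (20.5) + (-17) + (-45) = 94.5
Signed area = Σ/2 = 47.25 (positive ⇒ counter-clockwise traversal).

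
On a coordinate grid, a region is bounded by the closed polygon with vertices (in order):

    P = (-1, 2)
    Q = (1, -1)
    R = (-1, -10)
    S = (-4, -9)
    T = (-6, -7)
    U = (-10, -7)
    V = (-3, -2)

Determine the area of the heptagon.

53

Cross-terms: -1, -11, -31, -26, -28, -1, -8  ⇒  Σ = -106
Area = |Σ|/2 = 53.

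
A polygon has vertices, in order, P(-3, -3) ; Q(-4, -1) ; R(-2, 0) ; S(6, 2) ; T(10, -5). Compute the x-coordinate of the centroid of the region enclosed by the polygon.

Apply the surveyor's formula. First the cross-terms c_i = x_i·y_{i+1} − x_{i+1}·y_i:
  -9, -2, -4, -50, -45  ⇒  2A = -110, A = -55.
Then Σ (x_i + x_{i+1})·c_i = -1056, so x̄ = -1056 / (6·(-55)) = 3.2.

3.2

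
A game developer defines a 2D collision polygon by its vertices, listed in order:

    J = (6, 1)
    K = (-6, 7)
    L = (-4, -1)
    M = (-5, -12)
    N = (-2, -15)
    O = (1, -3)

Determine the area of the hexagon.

108

Apply Gauss's area formula: 2A = Σ (x_i·y_{i+1} − x_{i+1}·y_i), indices taken mod 6.
Σ = (48) + (34) + (43) + (51) + (21) + (19) = 216
Area = |Σ|/2 = 108.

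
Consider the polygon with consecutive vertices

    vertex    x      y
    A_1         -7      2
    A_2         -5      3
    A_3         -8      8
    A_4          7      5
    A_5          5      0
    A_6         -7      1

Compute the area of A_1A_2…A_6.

Apply the shoelace (surveyor's) formula: 2A = Σ (x_i·y_{i+1} − x_{i+1}·y_i), indices taken mod 6.
Σ = (-11) + (-16) + (-96) + (-25) + (5) + (-7) = -150
Area = |Σ|/2 = 75.

75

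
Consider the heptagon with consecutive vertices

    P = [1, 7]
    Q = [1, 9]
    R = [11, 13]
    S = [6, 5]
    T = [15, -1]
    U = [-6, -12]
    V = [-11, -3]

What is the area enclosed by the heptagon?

Apply the surveyor's formula: 2A = Σ (x_i·y_{i+1} − x_{i+1}·y_i), indices taken mod 7.
Cross-terms: 2, -86, -23, -81, -186, -114, -74  ⇒  Σ = -562
Area = |Σ|/2 = 281.

281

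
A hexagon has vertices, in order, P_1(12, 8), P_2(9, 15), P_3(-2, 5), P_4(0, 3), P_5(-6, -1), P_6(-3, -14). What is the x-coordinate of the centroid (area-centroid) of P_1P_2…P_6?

272/105

Apply the surveyor's formula. First the cross-terms c_i = x_i·y_{i+1} − x_{i+1}·y_i:
  108, 75, -6, 18, 81, 144  ⇒  2A = 420, A = 210.
Then Σ (x_i + x_{i+1})·c_i = 3264, so x̄ = 3264 / (6·210) = 272/105.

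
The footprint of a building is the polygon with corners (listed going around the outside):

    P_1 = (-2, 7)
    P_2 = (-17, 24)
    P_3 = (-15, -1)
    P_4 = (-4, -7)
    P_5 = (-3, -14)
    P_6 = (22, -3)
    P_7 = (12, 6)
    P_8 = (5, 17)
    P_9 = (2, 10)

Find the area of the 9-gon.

Apply the shoelace (surveyor's) formula: 2A = Σ (x_i·y_{i+1} − x_{i+1}·y_i), indices taken mod 9.
Σ = (71) + (377) + (101) + (35) + (317) + (168) + (174) + (16) + (34) = 1293
Area = |Σ|/2 = 646.5.

646.5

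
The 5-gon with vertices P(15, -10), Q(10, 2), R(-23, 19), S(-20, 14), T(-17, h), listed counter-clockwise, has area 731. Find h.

The doubled signed area Σ (x_i y_{i+1} − x_{i+1} y_i) is linear in h.
With h=0 it equals 832; the coefficient of h is -35 (from the two edges through T).
So -35·h + 832 = 2·731 = 1462 ⇒ h = -18.

-18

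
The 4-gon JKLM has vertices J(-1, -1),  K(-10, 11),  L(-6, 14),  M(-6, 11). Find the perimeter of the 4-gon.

36

|JK| = √((-9)² + (12)²) = √225 = 15
|KL| = √((4)² + (3)²) = √25 = 5
|LM| = √((0)² + (-3)²) = √9 = 3
|MJ| = √((5)² + (-12)²) = √169 = 13
Perimeter = 15 + 5 + 3 + 13 = 36.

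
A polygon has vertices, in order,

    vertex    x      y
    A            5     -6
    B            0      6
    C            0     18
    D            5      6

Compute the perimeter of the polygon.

|AB| = √((-5)² + (12)²) = √169 = 13
|BC| = √((0)² + (12)²) = √144 = 12
|CD| = √((5)² + (-12)²) = √169 = 13
|DA| = √((0)² + (-12)²) = √144 = 12
Perimeter = 13 + 12 + 13 + 12 = 50.

50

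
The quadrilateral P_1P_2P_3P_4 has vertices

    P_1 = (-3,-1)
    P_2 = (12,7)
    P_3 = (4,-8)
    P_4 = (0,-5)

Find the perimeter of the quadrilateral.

|P_1P_2| = √((15)² + (8)²) = √289 = 17
|P_2P_3| = √((-8)² + (-15)²) = √289 = 17
|P_3P_4| = √((-4)² + (3)²) = √25 = 5
|P_4P_1| = √((-3)² + (4)²) = √25 = 5
Perimeter = 17 + 17 + 5 + 5 = 44.

44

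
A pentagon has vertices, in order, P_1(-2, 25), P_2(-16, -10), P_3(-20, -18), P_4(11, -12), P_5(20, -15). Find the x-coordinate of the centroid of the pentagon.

-185/213

Apply the surveyor's formula. First the cross-terms c_i = x_i·y_{i+1} − x_{i+1}·y_i:
  420, 88, 438, 75, 470  ⇒  2A = 1491, A = 745.5.
Then Σ (x_i + x_{i+1})·c_i = -3885, so x̄ = -3885 / (6·745.5) = -185/213.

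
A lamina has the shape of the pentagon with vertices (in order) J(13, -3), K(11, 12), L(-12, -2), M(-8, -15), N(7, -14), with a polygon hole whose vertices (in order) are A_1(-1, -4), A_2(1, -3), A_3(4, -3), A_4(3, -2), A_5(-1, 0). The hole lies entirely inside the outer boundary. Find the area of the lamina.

Outer boundary:
Apply the surveyor's formula: 2A = Σ (x_i·y_{i+1} − x_{i+1}·y_i), indices taken mod 5.
Σ = (189) + (122) + (164) + (217) + (161) = 853
Area = |Σ|/2 = 426.5.
Hole:
Apply the surveyor's formula: 2A = Σ (x_i·y_{i+1} − x_{i+1}·y_i), indices taken mod 5.
Cross-terms: 7, 9, 1, -2, 4  ⇒  Σ = 19
Area = |Σ|/2 = 9.5.
Net area = 426.5 − 9.5 = 417.

417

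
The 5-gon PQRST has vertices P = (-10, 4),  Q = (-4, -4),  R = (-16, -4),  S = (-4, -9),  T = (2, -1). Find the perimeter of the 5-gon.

|PQ| = √((6)² + (-8)²) = √100 = 10
|QR| = √((-12)² + (0)²) = √144 = 12
|RS| = √((12)² + (-5)²) = √169 = 13
|ST| = √((6)² + (8)²) = √100 = 10
|TP| = √((-12)² + (5)²) = √169 = 13
Perimeter = 10 + 12 + 13 + 10 + 13 = 58.

58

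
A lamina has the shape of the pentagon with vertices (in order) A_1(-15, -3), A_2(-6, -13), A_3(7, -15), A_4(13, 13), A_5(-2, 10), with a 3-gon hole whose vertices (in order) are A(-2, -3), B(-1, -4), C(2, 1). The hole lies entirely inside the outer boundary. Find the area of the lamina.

Outer boundary:
Cross-terms: 177, 181, 286, 156, 156  ⇒  Σ = 956
Area = |Σ|/2 = 478.
Hole:
Apply the shoelace formula: 2A = Σ (x_i·y_{i+1} − x_{i+1}·y_i), indices taken mod 3.
Σ = (5) + (7) + (-4) = 8
Area = |Σ|/2 = 4.
Net area = 478 − 4 = 474.

474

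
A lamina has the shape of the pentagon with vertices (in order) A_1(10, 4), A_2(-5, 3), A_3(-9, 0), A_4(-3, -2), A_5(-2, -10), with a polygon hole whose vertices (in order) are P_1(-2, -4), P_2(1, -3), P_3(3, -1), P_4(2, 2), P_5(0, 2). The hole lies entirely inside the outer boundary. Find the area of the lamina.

89.5

Outer boundary:
A_1→A_2: (10)(3) − (-5)(4) = 50
A_2→A_3: (-5)(0) − (-9)(3) = 27
A_3→A_4: (-9)(-2) − (-3)(0) = 18
A_4→A_5: (-3)(-10) − (-2)(-2) = 26
A_5→A_1: (-2)(4) − (10)(-10) = 92
Σ = 213
Area = |Σ|/2 = 106.5.
Hole:
Apply Gauss's area formula: 2A = Σ (x_i·y_{i+1} − x_{i+1}·y_i), indices taken mod 5.
Σ = (10) + (8) + (8) + (4) + (4) = 34
Area = |Σ|/2 = 17.
Net area = 106.5 − 17 = 89.5.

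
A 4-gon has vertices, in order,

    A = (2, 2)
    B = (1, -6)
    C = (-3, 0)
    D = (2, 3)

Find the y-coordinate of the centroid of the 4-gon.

-127/129

Apply the surveyor's formula. First the cross-terms c_i = x_i·y_{i+1} − x_{i+1}·y_i:
  -14, -18, -9, -2  ⇒  2A = -43, A = -21.5.
Then Σ (y_i + y_{i+1})·c_i = 127, so ȳ = 127 / (6·(-21.5)) = -127/129.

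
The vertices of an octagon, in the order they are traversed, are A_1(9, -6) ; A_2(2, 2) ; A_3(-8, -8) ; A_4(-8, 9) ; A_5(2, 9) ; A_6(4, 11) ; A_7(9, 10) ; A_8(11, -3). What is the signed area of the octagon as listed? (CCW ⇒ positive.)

Σ = (30) + (0) + (-136) + (-90) + (-14) + (-59) + (-137) + (-39) = -445
Signed area = Σ/2 = -222.5 (negative ⇒ clockwise traversal).

-222.5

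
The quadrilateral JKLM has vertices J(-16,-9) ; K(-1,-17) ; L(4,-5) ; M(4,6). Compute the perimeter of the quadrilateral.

66

|JK| = √((15)² + (-8)²) = √289 = 17
|KL| = √((5)² + (12)²) = √169 = 13
|LM| = √((0)² + (11)²) = √121 = 11
|MJ| = √((-20)² + (-15)²) = √625 = 25
Perimeter = 17 + 13 + 11 + 25 = 66.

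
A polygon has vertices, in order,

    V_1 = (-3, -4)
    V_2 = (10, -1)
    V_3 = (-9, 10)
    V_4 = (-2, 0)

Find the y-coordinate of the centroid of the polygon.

Apply Gauss's area formula. First the cross-terms c_i = x_i·y_{i+1} − x_{i+1}·y_i:
  43, 91, 20, 8  ⇒  2A = 162, A = 81.
Then Σ (y_i + y_{i+1})·c_i = 772, so ȳ = 772 / (6·81) = 386/243.

386/243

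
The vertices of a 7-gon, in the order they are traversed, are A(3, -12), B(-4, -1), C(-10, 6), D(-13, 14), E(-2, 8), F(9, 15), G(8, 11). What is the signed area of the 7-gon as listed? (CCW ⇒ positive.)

-237.5

Apply the shoelace (surveyor's) formula: 2A = Σ (x_i·y_{i+1} − x_{i+1}·y_i), indices taken mod 7.
Σ = (-51) + (-34) + (-62) + (-76) + (-102) + (-21) + (-129) = -475
Signed area = Σ/2 = -237.5 (negative ⇒ clockwise traversal).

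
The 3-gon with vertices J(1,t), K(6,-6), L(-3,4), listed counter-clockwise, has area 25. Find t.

-6

The doubled signed area Σ (x_i y_{i+1} − x_{i+1} y_i) is linear in t.
With t=0 it equals -4; the coefficient of t is -9 (from the two edges through J).
So -9·t + -4 = 2·25 = 50 ⇒ t = -6.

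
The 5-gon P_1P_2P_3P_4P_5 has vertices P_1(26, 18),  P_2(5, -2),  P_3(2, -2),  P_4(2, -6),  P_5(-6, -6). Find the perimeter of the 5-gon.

|P_1P_2| = √((-21)² + (-20)²) = √841 = 29
|P_2P_3| = √((-3)² + (0)²) = √9 = 3
|P_3P_4| = √((0)² + (-4)²) = √16 = 4
|P_4P_5| = √((-8)² + (0)²) = √64 = 8
|P_5P_1| = √((32)² + (24)²) = √1600 = 40
Perimeter = 29 + 3 + 4 + 8 + 40 = 84.

84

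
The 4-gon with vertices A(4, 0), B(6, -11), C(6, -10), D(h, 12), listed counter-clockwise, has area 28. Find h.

Write out the shoelace sum; only the two edges meeting at D involve h:
2·Area = [(6·12 − h·(-10)) + (h·0 − 4·12)] + -38
       = 10·h + -14 = 56
⇒ h = 7.

7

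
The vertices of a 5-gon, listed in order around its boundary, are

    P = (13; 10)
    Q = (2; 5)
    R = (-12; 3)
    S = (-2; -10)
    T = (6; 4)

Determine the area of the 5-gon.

148.5

Apply Gauss's area formula: 2A = Σ (x_i·y_{i+1} − x_{i+1}·y_i), indices taken mod 5.
Σ = (45) + (66) + (126) + (52) + (8) = 297
Area = |Σ|/2 = 148.5.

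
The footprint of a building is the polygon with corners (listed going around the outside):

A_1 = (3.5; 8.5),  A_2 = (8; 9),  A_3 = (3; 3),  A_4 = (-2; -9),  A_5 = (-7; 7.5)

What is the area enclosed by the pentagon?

Apply the shoelace formula: 2A = Σ (x_i·y_{i+1} − x_{i+1}·y_i), indices taken mod 5.
A_1→A_2: (3.5)(9) − (8)(8.5) = -36.5
A_2→A_3: (8)(3) − (3)(9) = -3
A_3→A_4: (3)(-9) − (-2)(3) = -21
A_4→A_5: (-2)(7.5) − (-7)(-9) = -78
A_5→A_1: (-7)(8.5) − (3.5)(7.5) = -85.75
Σ = -224.25
Area = |Σ|/2 = 112.125.

112.125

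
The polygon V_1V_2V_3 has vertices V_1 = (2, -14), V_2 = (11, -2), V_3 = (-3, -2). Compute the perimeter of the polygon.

|V_1V_2| = √((9)² + (12)²) = √225 = 15
|V_2V_3| = √((-14)² + (0)²) = √196 = 14
|V_3V_1| = √((5)² + (-12)²) = √169 = 13
Perimeter = 15 + 14 + 13 = 42.

42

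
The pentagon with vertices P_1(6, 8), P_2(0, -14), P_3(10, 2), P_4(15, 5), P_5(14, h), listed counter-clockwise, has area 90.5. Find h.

Write out the shoelace sum; only the two edges meeting at P_5 involve h:
2·Area = [(15·h − 14·5) + (14·8 − 6·h)] + 76
       = 9·h + 118 = 181
⇒ h = 7.

7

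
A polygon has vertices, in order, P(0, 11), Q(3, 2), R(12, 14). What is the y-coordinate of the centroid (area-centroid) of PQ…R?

9

Apply the surveyor's formula. First the cross-terms c_i = x_i·y_{i+1} − x_{i+1}·y_i:
  -33, 18, 132  ⇒  2A = 117, A = 58.5.
Then Σ (y_i + y_{i+1})·c_i = 3159, so ȳ = 3159 / (6·58.5) = 9.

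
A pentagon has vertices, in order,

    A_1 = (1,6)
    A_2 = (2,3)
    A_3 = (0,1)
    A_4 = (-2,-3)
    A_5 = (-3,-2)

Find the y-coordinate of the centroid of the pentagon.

58/39

Apply the surveyor's formula. First the cross-terms c_i = x_i·y_{i+1} − x_{i+1}·y_i:
  -9, 2, 2, -5, -16  ⇒  2A = -26, A = -13.
Then Σ (y_i + y_{i+1})·c_i = -116, so ȳ = -116 / (6·(-13)) = 58/39.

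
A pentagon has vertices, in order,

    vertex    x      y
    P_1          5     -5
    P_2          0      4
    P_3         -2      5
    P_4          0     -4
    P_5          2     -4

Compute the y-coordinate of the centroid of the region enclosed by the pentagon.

-47/81

Apply the shoelace formula. First the cross-terms c_i = x_i·y_{i+1} − x_{i+1}·y_i:
  20, 8, 8, 8, 10  ⇒  2A = 54, A = 27.
Then Σ (y_i + y_{i+1})·c_i = -94, so ȳ = -94 / (6·27) = -47/81.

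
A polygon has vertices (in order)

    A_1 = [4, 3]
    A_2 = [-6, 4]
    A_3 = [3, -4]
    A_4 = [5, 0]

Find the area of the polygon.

40.5

Σ = (34) + (12) + (20) + (15) = 81
Area = |Σ|/2 = 40.5.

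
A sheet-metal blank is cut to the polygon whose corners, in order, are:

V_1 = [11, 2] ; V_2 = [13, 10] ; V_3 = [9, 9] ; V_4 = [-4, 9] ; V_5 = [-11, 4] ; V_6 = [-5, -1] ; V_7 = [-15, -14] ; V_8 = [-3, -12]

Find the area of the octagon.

330.5

Apply the shoelace (surveyor's) formula: 2A = Σ (x_i·y_{i+1} − x_{i+1}·y_i), indices taken mod 8.
Σ = (84) + (27) + (117) + (83) + (31) + (55) + (138) + (126) = 661
Area = |Σ|/2 = 330.5.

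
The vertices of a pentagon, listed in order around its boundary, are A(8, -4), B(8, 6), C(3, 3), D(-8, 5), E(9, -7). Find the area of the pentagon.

Σ = (80) + (6) + (39) + (11) + (20) = 156
Area = |Σ|/2 = 78.

78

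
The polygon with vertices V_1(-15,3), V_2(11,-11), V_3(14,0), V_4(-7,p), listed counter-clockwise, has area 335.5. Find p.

Write out the shoelace sum; only the two edges meeting at V_4 involve p:
2·Area = [(14·p − (-7)·0) + ((-7)·3 − (-15)·p)] + 286
       = 29·p + 265 = 671
⇒ p = 14.

14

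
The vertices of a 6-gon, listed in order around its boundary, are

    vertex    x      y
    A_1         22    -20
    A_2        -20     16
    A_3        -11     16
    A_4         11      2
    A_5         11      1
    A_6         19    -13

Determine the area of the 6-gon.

328.5

Σ = (-48) + (-144) + (-198) + (-11) + (-162) + (-94) = -657
Area = |Σ|/2 = 328.5.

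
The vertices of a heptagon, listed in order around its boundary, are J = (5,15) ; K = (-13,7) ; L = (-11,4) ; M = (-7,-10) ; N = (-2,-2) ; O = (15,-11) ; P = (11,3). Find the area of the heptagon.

377.5

Σ = (230) + (25) + (138) + (-6) + (52) + (166) + (150) = 755
Area = |Σ|/2 = 377.5.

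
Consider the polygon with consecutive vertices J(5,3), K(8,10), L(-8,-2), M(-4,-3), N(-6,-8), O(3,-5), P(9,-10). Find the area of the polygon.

Apply the shoelace formula: 2A = Σ (x_i·y_{i+1} − x_{i+1}·y_i), indices taken mod 7.
J→K: (5)(10) − (8)(3) = 26
K→L: (8)(-2) − (-8)(10) = 64
L→M: (-8)(-3) − (-4)(-2) = 16
M→N: (-4)(-8) − (-6)(-3) = 14
N→O: (-6)(-5) − (3)(-8) = 54
O→P: (3)(-10) − (9)(-5) = 15
P→J: (9)(3) − (5)(-10) = 77
Σ = 266
Area = |Σ|/2 = 133.

133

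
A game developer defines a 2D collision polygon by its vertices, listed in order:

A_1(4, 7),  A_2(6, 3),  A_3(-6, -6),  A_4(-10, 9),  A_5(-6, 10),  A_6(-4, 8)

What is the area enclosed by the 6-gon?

Apply the shoelace (surveyor's) formula: 2A = Σ (x_i·y_{i+1} − x_{i+1}·y_i), indices taken mod 6.
A_1→A_2: (4)(3) − (6)(7) = -30
A_2→A_3: (6)(-6) − (-6)(3) = -18
A_3→A_4: (-6)(9) − (-10)(-6) = -114
A_4→A_5: (-10)(10) − (-6)(9) = -46
A_5→A_6: (-6)(8) − (-4)(10) = -8
A_6→A_1: (-4)(7) − (4)(8) = -60
Σ = -276
Area = |Σ|/2 = 138.

138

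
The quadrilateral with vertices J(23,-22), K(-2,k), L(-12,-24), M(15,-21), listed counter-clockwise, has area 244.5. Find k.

-8

Write out the shoelace sum; only the two edges meeting at K involve k:
2·Area = [(23·k − (-2)·(-22)) + ((-2)·(-24) − (-12)·k)] + 765
       = 35·k + 769 = 489
⇒ k = -8.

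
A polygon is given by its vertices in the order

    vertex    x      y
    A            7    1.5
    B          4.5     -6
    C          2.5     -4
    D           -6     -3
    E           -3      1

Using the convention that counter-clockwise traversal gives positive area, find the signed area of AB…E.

-54.875

Apply the surveyor's formula: 2A = Σ (x_i·y_{i+1} − x_{i+1}·y_i), indices taken mod 5.
Σ = (-48.75) + (-3) + (-31.5) + (-15) + (-11.5) = -109.75
Signed area = Σ/2 = -54.875 (negative ⇒ clockwise traversal).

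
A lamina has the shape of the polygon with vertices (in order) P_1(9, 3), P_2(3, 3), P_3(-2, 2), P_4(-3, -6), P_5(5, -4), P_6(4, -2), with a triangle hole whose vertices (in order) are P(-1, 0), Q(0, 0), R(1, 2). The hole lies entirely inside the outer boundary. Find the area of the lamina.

Outer boundary:
Σ = (18) + (12) + (18) + (42) + (6) + (30) = 126
Area = |Σ|/2 = 63.
Hole:
Apply Gauss's area formula: 2A = Σ (x_i·y_{i+1} − x_{i+1}·y_i), indices taken mod 3.
Σ = (0) + (0) + (2) = 2
Area = |Σ|/2 = 1.
Net area = 63 − 1 = 62.

62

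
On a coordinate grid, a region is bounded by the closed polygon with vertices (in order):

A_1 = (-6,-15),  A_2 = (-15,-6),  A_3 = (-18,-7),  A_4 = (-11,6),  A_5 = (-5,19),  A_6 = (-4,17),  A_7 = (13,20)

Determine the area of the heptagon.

470.5

Apply Gauss's area formula: 2A = Σ (x_i·y_{i+1} − x_{i+1}·y_i), indices taken mod 7.
Cross-terms: -189, -3, -185, -179, -9, -301, -75  ⇒  Σ = -941
Area = |Σ|/2 = 470.5.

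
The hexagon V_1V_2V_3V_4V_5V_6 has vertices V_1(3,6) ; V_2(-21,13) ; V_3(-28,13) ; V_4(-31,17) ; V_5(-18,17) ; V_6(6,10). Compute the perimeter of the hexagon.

|V_1V_2| = √((-24)² + (7)²) = √625 = 25
|V_2V_3| = √((-7)² + (0)²) = √49 = 7
|V_3V_4| = √((-3)² + (4)²) = √25 = 5
|V_4V_5| = √((13)² + (0)²) = √169 = 13
|V_5V_6| = √((24)² + (-7)²) = √625 = 25
|V_6V_1| = √((-3)² + (-4)²) = √25 = 5
Perimeter = 25 + 7 + 5 + 13 + 25 + 5 = 80.

80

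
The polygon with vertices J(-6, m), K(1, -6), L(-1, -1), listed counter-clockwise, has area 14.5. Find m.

The doubled signed area Σ (x_i y_{i+1} − x_{i+1} y_i) is linear in m.
With m=0 it equals 23; the coefficient of m is -2 (from the two edges through J).
So -2·m + 23 = 2·14.5 = 29 ⇒ m = -3.

-3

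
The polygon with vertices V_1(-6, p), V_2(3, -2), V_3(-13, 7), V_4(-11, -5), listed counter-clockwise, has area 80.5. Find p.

-3

Write out the shoelace sum; only the two edges meeting at V_1 involve p:
2·Area = [((-11)·p − (-6)·(-5)) + ((-6)·(-2) − 3·p)] + 137
       = -14·p + 119 = 161
⇒ p = -3.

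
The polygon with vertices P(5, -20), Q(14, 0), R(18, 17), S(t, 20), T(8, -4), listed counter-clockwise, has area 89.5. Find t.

The doubled signed area Σ (x_i y_{i+1} − x_{i+1} y_i) is linear in t.
With t=0 it equals 578; the coefficient of t is -21 (from the two edges through S).
So -21·t + 578 = 2·89.5 = 179 ⇒ t = 19.

19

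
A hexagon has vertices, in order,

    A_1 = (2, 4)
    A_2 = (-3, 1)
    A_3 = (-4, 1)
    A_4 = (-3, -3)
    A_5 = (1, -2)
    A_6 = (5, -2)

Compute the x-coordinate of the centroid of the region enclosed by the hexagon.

24/71

Apply the shoelace (surveyor's) formula. First the cross-terms c_i = x_i·y_{i+1} − x_{i+1}·y_i:
  14, 1, 15, 9, 8, 24  ⇒  2A = 71, A = 35.5.
Then Σ (x_i + x_{i+1})·c_i = 72, so x̄ = 72 / (6·35.5) = 24/71.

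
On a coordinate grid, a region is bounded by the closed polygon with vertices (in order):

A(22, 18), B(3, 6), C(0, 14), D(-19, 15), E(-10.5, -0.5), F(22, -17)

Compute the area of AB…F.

Σ = (78) + (42) + (266) + (167) + (189.5) + (770) = 1512.5
Area = |Σ|/2 = 756.25.

756.25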